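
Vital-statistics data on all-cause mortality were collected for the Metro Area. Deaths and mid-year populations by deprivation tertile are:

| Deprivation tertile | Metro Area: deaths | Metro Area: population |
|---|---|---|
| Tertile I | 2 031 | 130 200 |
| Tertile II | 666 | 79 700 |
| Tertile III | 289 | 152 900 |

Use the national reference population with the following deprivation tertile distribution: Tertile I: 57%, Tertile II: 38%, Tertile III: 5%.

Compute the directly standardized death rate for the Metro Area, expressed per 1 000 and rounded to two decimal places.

12.16

Deprivation-specific rates per 1 000 for the Metro Area: 15.599, 8.356, 1.890.
Standard weights: 0.57, 0.38, 0.05.
Standardized rate: 0.5700×15.599 + 0.3800×8.356 + 0.0500×1.890 = 12.1614 per 1 000.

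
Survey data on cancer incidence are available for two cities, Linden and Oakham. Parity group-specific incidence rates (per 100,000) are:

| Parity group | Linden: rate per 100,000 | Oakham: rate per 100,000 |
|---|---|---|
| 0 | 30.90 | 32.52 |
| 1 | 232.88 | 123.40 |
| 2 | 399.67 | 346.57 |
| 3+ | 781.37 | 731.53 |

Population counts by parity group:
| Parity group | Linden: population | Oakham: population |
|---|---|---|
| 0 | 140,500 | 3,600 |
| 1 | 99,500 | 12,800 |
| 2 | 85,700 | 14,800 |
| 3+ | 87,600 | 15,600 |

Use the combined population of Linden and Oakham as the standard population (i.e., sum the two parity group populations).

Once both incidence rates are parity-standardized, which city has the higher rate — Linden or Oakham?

Combined standard total = 460,100; weights = 0.3132, 0.2441, 0.2184, 0.2243.
Linden: 0.3132×30.90 + 0.2441×232.88 + 0.2184×399.67 + 0.2243×781.37 = 329.0792 per 100,000.
Oakham: 0.3132×32.52 + 0.2441×123.40 + 0.2184×346.57 + 0.2243×731.53 = 280.0872 per 100,000.
The crude rates (315.06 vs 389.69) would put Oakham higher, but that reflects its parity composition; once standardized to a common parity structure, Linden has the higher underlying rate.

Linden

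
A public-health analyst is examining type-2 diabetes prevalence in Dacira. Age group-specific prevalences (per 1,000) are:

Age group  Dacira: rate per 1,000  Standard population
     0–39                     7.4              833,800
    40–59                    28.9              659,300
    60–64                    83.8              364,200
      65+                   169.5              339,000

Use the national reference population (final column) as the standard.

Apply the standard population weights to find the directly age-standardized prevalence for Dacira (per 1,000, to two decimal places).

Standard total = 2,196,300; weights = 0.3796, 0.3002, 0.1658, 0.1544.
Standardized rate: 0.3796×7.4 + 0.3002×28.9 + 0.1658×83.8 + 0.1544×169.5 = 51.5432 per 1,000.

51.54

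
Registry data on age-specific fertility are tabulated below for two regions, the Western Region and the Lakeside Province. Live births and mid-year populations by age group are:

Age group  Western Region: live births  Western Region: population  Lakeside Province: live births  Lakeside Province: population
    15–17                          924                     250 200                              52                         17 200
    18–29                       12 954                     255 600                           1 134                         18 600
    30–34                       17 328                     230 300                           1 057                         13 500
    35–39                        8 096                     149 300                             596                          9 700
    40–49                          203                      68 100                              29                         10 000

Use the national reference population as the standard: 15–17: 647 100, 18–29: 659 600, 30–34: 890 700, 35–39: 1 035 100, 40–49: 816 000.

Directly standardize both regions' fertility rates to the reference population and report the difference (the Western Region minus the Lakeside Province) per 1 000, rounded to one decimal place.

Age-specific rates per 1 000 for the Western Region: 3.693, 50.681, 75.241, 54.226, 2.981.
For the Lakeside Province: 3.023, 60.968, 78.296, 61.443, 2.900.
Standard total = 4 048 500; weights = 0.1598, 0.1629, 0.2200, 0.2557, 0.2016.
The Western Region: 0.1598×3.693 + 0.1629×50.681 + 0.2200×75.241 + 0.2557×54.226 + 0.2016×2.981 = 39.8661 per 1 000.
The Lakeside Province: 0.1598×3.023 + 0.1629×60.968 + 0.2200×78.296 + 0.2557×61.443 + 0.2016×2.900 = 43.9362 per 1 000.
Difference = 39.8661 − 43.9362 = -4.0700.

-4.1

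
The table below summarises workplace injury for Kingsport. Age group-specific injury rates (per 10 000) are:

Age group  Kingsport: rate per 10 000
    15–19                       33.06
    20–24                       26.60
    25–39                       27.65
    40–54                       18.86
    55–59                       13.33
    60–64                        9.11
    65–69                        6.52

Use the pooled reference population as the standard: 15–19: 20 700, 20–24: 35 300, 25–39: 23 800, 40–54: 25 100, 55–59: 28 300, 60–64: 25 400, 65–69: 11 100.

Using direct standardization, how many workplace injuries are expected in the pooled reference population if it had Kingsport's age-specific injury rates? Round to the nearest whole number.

344

Expected workplace injuries = Σ (standard pop × age-specific rate ÷ 10 000)
= 20 700×33.06/10 000 + 35 300×26.60/10 000 + 23 800×27.65/10 000 + 25 100×18.86/10 000 + 28 300×13.33/10 000 + 25 400×9.11/10 000 + 11 100×6.52/10 000
= 68.43 + 93.90 + 65.81 + 47.34 + 37.72 + 23.14 + 7.24 = 343.58.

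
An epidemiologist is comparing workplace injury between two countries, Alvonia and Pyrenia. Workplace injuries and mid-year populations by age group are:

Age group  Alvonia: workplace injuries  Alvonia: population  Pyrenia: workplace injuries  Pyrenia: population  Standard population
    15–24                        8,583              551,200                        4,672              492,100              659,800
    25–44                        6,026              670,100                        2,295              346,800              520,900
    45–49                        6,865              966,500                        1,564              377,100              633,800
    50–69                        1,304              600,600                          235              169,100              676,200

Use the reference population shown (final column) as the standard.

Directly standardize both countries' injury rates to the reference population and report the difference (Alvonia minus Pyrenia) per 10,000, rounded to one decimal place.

Age-specific rates per 10,000 for Alvonia: 155.71, 89.93, 71.03, 21.71.
For Pyrenia: 94.94, 66.18, 41.47, 13.90.
Standard total = 2,490,700; weights = 0.2649, 0.2091, 0.2545, 0.2715.
Alvonia: 0.2649×155.71 + 0.2091×89.93 + 0.2545×71.03 + 0.2715×21.71 = 84.0259 per 10,000.
Pyrenia: 0.2649×94.94 + 0.2091×66.18 + 0.2545×41.47 + 0.2715×13.90 = 53.3169 per 10,000.
Difference = 84.0259 − 53.3169 = 30.7090.

30.7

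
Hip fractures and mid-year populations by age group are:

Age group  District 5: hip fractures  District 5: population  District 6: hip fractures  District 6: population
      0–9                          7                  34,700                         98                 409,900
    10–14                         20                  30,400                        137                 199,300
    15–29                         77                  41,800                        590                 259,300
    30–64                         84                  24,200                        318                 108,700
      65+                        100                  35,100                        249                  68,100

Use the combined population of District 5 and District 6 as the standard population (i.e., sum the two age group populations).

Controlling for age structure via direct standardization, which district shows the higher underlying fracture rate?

Age-specific rates per 100,000 for District 5: 20.17, 65.79, 184.21, 347.11, 284.90.
For District 6: 23.91, 68.74, 227.54, 292.55, 365.64.
Combined standard total = 1,211,500; weights = 0.3670, 0.1896, 0.2485, 0.1097, 0.0852.
District 5: 0.3670×20.17 + 0.1896×65.79 + 0.2485×184.21 + 0.1097×347.11 + 0.0852×284.90 = 128.0056 per 100,000.
District 6: 0.3670×23.91 + 0.1896×68.74 + 0.2485×227.54 + 0.1097×292.55 + 0.0852×365.64 = 141.5963 per 100,000.
The crude rates (173.29 vs 133.17) would put District 5 higher, but that reflects its age composition; once standardized to a common age structure, District 6 has the higher underlying rate.

District 6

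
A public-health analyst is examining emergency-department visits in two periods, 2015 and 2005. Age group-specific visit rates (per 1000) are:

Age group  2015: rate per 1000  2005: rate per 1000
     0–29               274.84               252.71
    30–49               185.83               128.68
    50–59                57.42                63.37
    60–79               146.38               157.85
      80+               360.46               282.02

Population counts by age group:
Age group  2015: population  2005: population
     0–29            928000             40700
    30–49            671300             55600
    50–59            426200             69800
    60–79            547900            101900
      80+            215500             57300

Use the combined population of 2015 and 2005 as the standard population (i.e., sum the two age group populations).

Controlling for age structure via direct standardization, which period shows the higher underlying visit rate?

2015

Combined standard total = 3114200; weights = 0.3111, 0.2334, 0.1593, 0.2087, 0.0876.
2015: 0.3111×274.84 + 0.2334×185.83 + 0.1593×57.42 + 0.2087×146.38 + 0.0876×360.46 = 200.1313 per 1000.
2005: 0.3111×252.71 + 0.2334×128.68 + 0.1593×63.37 + 0.2087×157.85 + 0.0876×282.02 = 176.3776 per 1000.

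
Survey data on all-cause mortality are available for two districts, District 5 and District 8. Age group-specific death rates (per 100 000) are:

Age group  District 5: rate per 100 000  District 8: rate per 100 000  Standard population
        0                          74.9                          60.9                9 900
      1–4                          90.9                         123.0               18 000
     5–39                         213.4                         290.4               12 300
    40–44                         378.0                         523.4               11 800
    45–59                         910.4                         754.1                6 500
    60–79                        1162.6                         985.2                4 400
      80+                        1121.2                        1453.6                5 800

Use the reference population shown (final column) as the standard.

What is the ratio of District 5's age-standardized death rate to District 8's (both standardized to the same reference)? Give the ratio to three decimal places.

Standard total = 68 700; weights = 0.1441, 0.2620, 0.1790, 0.1718, 0.0946, 0.0640, 0.0844.
District 5: 0.1441×74.9 + 0.2620×90.9 + 0.1790×213.4 + 0.1718×378.0 + 0.0946×910.4 + 0.0640×1162.6 + 0.0844×1121.2 = 392.9975 per 100 000.
District 8: 0.1441×60.9 + 0.2620×123.0 + 0.1790×290.4 + 0.1718×523.4 + 0.0946×754.1 + 0.0640×985.2 + 0.0844×1453.6 = 440.0635 per 100 000.
Ratio = 392.9975 ÷ 440.0635 = 0.89305.

0.893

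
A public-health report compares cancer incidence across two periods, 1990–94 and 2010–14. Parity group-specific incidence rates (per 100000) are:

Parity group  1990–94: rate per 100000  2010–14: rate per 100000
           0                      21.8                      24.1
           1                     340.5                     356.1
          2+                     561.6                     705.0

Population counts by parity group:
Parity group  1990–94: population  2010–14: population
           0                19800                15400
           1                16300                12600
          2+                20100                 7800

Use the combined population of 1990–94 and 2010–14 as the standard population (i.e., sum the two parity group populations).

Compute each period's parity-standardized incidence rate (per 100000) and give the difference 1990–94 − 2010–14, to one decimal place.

-49.3

Combined standard total = 92000; weights = 0.3826, 0.3141, 0.3033.
1990–94: 0.3826×21.8 + 0.3141×340.5 + 0.3033×561.6 = 285.6136 per 100000.
2010–14: 0.3826×24.1 + 0.3141×356.1 + 0.3033×705.0 = 334.8816 per 100000.
Difference = 285.6136 − 334.8816 = -49.2680.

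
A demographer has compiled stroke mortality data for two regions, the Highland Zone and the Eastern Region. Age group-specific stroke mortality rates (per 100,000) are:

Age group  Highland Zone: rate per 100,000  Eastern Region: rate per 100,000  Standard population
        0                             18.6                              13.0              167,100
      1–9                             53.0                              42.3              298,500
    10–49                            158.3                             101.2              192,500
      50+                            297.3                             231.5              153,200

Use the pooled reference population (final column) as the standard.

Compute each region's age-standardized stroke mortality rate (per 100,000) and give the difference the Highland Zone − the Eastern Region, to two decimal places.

Standard total = 811,300; weights = 0.2060, 0.3679, 0.2373, 0.1888.
The Highland Zone: 0.2060×18.6 + 0.3679×53.0 + 0.2373×158.3 + 0.1888×297.3 = 117.0315 per 100,000.
The Eastern Region: 0.2060×13.0 + 0.3679×42.3 + 0.2373×101.2 + 0.1888×231.5 = 85.9678 per 100,000.
Difference = 117.0315 − 85.9678 = 31.0637.

31.06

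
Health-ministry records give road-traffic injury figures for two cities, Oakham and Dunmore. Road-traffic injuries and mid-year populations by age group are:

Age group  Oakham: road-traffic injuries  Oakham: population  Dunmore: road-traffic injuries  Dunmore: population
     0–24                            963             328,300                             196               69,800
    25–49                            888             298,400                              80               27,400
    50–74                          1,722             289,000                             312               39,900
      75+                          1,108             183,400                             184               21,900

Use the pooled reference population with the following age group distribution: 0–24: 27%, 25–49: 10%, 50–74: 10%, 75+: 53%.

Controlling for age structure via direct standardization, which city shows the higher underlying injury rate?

Dunmore

Age-specific rates per 100,000 for Oakham: 293.33, 297.59, 595.85, 604.14.
For Dunmore: 280.80, 291.97, 781.95, 840.18.
Standard weights: 0.27, 0.10, 0.10, 0.53.
Oakham: 0.2700×293.33 + 0.1000×297.59 + 0.1000×595.85 + 0.5300×604.14 = 488.7387 per 100,000.
Dunmore: 0.2700×280.80 + 0.1000×291.97 + 0.1000×781.95 + 0.5300×840.18 = 628.5060 per 100,000.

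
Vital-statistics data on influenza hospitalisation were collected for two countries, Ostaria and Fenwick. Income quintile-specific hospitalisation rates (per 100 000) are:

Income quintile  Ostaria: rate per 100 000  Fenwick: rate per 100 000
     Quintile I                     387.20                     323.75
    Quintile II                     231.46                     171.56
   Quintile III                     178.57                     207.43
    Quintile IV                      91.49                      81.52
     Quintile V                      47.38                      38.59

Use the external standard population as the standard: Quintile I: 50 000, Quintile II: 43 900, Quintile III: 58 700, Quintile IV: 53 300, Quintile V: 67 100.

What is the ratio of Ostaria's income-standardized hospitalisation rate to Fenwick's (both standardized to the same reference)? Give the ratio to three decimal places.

1.122

Standard total = 273 000; weights = 0.1832, 0.1608, 0.2150, 0.1952, 0.2458.
Ostaria: 0.1832×387.20 + 0.1608×231.46 + 0.2150×178.57 + 0.1952×91.49 + 0.2458×47.38 = 176.0394 per 100 000.
Fenwick: 0.1832×323.75 + 0.1608×171.56 + 0.2150×207.43 + 0.1952×81.52 + 0.2458×38.59 = 156.8847 per 100 000.
Ratio = 176.0394 ÷ 156.8847 = 1.12209.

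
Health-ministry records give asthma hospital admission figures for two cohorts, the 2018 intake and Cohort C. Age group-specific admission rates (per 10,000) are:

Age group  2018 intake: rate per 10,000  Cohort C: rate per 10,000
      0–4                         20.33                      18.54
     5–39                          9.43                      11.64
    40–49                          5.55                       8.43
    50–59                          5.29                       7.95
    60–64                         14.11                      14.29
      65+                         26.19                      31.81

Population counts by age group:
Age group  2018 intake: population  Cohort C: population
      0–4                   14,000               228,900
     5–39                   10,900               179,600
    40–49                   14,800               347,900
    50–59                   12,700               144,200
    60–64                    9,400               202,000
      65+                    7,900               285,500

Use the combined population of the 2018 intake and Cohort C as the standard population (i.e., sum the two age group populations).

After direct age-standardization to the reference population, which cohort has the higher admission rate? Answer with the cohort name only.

Cohort C

Combined standard total = 1,457,800; weights = 0.1666, 0.1307, 0.2488, 0.1076, 0.1450, 0.2013.
The 2018 intake: 0.1666×20.33 + 0.1307×9.43 + 0.2488×5.55 + 0.1076×5.29 + 0.1450×14.11 + 0.2013×26.19 = 13.8871 per 10,000.
Cohort C: 0.1666×18.54 + 0.1307×11.64 + 0.2488×8.43 + 0.1076×7.95 + 0.1450×14.29 + 0.2013×31.81 = 16.0376 per 10,000.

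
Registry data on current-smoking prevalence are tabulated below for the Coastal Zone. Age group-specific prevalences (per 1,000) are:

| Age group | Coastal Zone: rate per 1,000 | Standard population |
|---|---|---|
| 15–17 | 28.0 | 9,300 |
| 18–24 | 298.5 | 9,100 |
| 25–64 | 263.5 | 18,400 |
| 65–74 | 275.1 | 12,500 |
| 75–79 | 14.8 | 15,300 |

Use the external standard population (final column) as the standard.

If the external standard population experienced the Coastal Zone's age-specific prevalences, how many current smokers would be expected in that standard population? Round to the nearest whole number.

Expected current smokers = Σ (standard pop × age-specific rate ÷ 1,000)
= 9,300×28.0/1,000 + 9,100×298.5/1,000 + 18,400×263.5/1,000 + 12,500×275.1/1,000 + 15,300×14.8/1,000
= 260.40 + 2716.35 + 4848.40 + 3438.75 + 226.44 = 11490.34.

11490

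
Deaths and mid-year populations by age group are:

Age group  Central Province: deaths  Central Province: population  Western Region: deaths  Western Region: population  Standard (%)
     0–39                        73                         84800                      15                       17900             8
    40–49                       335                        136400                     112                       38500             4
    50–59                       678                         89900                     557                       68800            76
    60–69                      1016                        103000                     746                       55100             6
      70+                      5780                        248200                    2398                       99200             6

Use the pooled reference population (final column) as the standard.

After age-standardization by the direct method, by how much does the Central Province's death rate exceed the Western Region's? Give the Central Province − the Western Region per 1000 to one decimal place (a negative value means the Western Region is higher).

Age-specific rates per 1000 for the Central Province: 0.861, 2.456, 7.542, 9.864, 23.288.
For the Western Region: 0.838, 2.909, 8.096, 13.539, 24.173.
Standard weights: 0.08, 0.04, 0.76, 0.06, 0.06.
The Central Province: 0.0800×0.861 + 0.0400×2.456 + 0.7600×7.542 + 0.0600×9.864 + 0.0600×23.288 = 7.8879 per 1000.
The Western Region: 0.0800×0.838 + 0.0400×2.909 + 0.7600×8.096 + 0.0600×13.539 + 0.0600×24.173 = 8.5991 per 1000.
Difference = 7.8879 − 8.5991 = -0.7111.

-0.7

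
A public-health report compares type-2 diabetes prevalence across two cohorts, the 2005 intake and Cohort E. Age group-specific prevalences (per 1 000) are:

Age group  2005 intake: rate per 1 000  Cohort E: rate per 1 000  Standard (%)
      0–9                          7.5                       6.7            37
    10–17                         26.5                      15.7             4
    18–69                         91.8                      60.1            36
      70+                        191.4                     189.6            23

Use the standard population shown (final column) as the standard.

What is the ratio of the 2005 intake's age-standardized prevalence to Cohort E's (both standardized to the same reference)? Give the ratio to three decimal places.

Standard weights: 0.37, 0.04, 0.36, 0.23.
The 2005 intake: 0.3700×7.5 + 0.0400×26.5 + 0.3600×91.8 + 0.2300×191.4 = 80.9050 per 1 000.
Cohort E: 0.3700×6.7 + 0.0400×15.7 + 0.3600×60.1 + 0.2300×189.6 = 68.3510 per 1 000.
Ratio = 80.9050 ÷ 68.3510 = 1.18367.

1.184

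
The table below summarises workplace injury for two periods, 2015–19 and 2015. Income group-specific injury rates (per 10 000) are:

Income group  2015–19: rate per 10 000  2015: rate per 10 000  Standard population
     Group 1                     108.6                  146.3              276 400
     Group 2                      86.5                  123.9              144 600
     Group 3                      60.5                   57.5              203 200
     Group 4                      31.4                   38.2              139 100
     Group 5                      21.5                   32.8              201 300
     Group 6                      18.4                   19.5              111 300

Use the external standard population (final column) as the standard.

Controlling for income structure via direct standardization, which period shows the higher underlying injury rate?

2015

Standard total = 1 075 900; weights = 0.2569, 0.1344, 0.1889, 0.1293, 0.1871, 0.1034.
2015–19: 0.2569×108.6 + 0.1344×86.5 + 0.1889×60.5 + 0.1293×31.4 + 0.1871×21.5 + 0.1034×18.4 = 60.9370 per 10 000.
2015: 0.2569×146.3 + 0.1344×123.9 + 0.1889×57.5 + 0.1293×38.2 + 0.1871×32.8 + 0.1034×19.5 = 78.1893 per 10 000.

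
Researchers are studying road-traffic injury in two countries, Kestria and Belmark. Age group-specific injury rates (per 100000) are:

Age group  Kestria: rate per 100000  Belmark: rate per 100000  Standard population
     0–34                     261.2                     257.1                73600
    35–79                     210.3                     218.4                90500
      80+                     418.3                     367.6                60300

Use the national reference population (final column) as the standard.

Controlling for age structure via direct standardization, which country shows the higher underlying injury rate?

Kestria

Standard total = 224400; weights = 0.3280, 0.4033, 0.2687.
Kestria: 0.3280×261.2 + 0.4033×210.3 + 0.2687×418.3 = 282.8875 per 100000.
Belmark: 0.3280×257.1 + 0.4033×218.4 + 0.2687×367.6 = 271.1856 per 100000.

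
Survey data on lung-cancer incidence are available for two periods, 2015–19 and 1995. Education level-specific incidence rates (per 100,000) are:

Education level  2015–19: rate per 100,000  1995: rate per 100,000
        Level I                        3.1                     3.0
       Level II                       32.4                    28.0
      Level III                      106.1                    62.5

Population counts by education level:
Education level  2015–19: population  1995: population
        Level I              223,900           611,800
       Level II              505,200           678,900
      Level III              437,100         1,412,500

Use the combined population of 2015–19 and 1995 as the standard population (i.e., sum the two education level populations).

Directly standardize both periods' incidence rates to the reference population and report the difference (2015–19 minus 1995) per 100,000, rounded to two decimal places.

Combined standard total = 3,869,400; weights = 0.2160, 0.3060, 0.4780.
2015–19: 0.2160×3.1 + 0.3060×32.4 + 0.4780×106.1 = 61.3010 per 100,000.
1995: 0.2160×3.0 + 0.3060×28.0 + 0.4780×62.5 = 39.0918 per 100,000.
Difference = 61.3010 − 39.0918 = 22.2092.

22.21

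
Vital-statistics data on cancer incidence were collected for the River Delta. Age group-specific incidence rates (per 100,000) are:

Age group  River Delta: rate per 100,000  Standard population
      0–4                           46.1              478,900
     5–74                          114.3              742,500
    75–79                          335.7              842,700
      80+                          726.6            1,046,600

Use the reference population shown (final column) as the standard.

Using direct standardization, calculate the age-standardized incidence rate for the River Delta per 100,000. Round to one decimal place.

Standard total = 3,110,700; weights = 0.1540, 0.2387, 0.2709, 0.3365.
Standardized rate: 0.1540×46.1 + 0.2387×114.3 + 0.2709×335.7 + 0.3365×726.6 = 369.7878 per 100,000.

369.8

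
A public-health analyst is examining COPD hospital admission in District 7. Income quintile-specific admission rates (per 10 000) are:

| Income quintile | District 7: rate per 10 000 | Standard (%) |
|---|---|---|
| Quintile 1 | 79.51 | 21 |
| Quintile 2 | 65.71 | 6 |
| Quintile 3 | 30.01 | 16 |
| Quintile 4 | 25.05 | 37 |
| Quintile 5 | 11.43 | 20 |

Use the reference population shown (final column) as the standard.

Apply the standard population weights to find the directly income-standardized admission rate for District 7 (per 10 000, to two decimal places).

37.00

Standard weights: 0.21, 0.06, 0.16, 0.37, 0.20.
Standardized rate: 0.2100×79.51 + 0.0600×65.71 + 0.1600×30.01 + 0.3700×25.05 + 0.2000×11.43 = 36.9958 per 10 000.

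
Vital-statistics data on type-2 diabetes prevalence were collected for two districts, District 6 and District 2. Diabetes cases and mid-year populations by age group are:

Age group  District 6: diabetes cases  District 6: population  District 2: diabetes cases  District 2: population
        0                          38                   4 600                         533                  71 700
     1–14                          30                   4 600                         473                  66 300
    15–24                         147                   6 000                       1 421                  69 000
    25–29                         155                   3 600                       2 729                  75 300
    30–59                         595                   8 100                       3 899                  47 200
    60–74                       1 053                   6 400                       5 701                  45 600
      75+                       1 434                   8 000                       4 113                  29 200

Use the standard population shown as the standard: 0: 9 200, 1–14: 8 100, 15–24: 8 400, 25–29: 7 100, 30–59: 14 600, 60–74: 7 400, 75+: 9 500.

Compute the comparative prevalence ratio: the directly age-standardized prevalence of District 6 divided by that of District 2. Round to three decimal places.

1.151

Age-specific rates per 1 000 for District 6: 8.261, 6.522, 24.500, 43.056, 73.457, 164.531, 179.250.
For District 2: 7.434, 7.134, 20.594, 36.242, 82.606, 125.022, 140.856.
Standard total = 64 300; weights = 0.1431, 0.1260, 0.1306, 0.1104, 0.2271, 0.1151, 0.1477.
District 6: 0.1431×8.261 + 0.1260×6.522 + 0.1306×24.500 + 0.1104×43.056 + 0.2271×73.457 + 0.1151×164.531 + 0.1477×179.250 = 72.0559 per 1 000.
District 2: 0.1431×7.434 + 0.1260×7.134 + 0.1306×20.594 + 0.1104×36.242 + 0.2271×82.606 + 0.1151×125.022 + 0.1477×140.856 = 62.6101 per 1 000.
Ratio = 72.0559 ÷ 62.6101 = 1.15087.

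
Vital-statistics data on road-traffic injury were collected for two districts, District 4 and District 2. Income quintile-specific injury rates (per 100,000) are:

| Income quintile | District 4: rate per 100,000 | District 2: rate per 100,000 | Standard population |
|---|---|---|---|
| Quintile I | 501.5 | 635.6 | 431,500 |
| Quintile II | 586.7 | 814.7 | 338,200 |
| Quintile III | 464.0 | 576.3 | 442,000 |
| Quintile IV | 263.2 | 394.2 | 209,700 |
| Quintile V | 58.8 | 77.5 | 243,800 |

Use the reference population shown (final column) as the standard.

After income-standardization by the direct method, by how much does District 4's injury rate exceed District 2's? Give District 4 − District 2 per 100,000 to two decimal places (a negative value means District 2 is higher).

-130.10

Standard total = 1,665,200; weights = 0.2591, 0.2031, 0.2654, 0.1259, 0.1464.
District 4: 0.2591×501.5 + 0.2031×586.7 + 0.2654×464.0 + 0.1259×263.2 + 0.1464×58.8 = 414.0257 per 100,000.
District 2: 0.2591×635.6 + 0.2031×814.7 + 0.2654×576.3 + 0.1259×394.2 + 0.1464×77.5 = 544.1243 per 100,000.
Difference = 414.0257 − 544.1243 = -130.0986.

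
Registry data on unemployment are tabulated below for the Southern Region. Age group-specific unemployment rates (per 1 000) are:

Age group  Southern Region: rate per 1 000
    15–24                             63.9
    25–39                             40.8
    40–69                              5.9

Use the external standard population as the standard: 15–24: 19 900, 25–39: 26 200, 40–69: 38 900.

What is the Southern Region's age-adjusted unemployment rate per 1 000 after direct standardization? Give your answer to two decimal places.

Standard total = 85 000; weights = 0.2341, 0.3082, 0.4576.
Standardized rate: 0.2341×63.9 + 0.3082×40.8 + 0.4576×5.9 = 30.2362 per 1 000.

30.24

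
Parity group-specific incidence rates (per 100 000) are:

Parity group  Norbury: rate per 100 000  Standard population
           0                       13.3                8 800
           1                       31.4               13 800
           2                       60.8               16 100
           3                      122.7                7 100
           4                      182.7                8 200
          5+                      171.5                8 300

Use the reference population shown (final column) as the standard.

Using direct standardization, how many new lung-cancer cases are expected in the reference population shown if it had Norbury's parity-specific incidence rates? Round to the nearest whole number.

Expected new lung-cancer cases = Σ (standard pop × parity-specific rate ÷ 100 000)
= 8 800×13.3/100 000 + 13 800×31.4/100 000 + 16 100×60.8/100 000 + 7 100×122.7/100 000 + 8 200×182.7/100 000 + 8 300×171.5/100 000
= 1.17 + 4.33 + 9.79 + 8.71 + 14.98 + 14.23 = 53.22.

53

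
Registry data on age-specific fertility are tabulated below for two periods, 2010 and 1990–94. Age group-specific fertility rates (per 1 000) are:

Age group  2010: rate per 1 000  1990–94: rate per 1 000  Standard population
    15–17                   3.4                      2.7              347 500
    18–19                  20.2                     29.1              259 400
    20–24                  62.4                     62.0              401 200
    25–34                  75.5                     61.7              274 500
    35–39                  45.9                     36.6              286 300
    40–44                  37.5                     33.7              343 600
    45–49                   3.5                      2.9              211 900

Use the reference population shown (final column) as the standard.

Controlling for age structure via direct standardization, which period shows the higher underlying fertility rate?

Standard total = 2 124 400; weights = 0.1636, 0.1221, 0.1889, 0.1292, 0.1348, 0.1617, 0.0997.
2010: 0.1636×3.4 + 0.1221×20.2 + 0.1889×62.4 + 0.1292×75.5 + 0.1348×45.9 + 0.1617×37.5 + 0.0997×3.5 = 37.1629 per 1 000.
1990–94: 0.1636×2.7 + 0.1221×29.1 + 0.1889×62.0 + 0.1292×61.7 + 0.1348×36.6 + 0.1617×33.7 + 0.0997×2.9 = 34.3486 per 1 000.

2010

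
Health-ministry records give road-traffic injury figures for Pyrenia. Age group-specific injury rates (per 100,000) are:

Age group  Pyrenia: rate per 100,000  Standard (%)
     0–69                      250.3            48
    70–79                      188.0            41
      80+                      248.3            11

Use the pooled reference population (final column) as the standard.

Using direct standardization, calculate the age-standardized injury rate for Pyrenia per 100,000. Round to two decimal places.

Standard weights: 0.48, 0.41, 0.11.
Standardized rate: 0.4800×250.3 + 0.4100×188.0 + 0.1100×248.3 = 224.5370 per 100,000.

224.54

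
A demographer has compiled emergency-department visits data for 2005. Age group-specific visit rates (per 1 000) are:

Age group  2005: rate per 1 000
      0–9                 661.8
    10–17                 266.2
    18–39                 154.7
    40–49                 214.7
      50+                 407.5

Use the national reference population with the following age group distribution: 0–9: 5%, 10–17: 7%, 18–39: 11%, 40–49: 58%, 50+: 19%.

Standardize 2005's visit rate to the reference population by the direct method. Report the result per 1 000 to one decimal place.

270.7

Standard weights: 0.05, 0.07, 0.11, 0.58, 0.19.
Standardized rate: 0.0500×661.8 + 0.0700×266.2 + 0.1100×154.7 + 0.5800×214.7 + 0.1900×407.5 = 270.6920 per 1 000.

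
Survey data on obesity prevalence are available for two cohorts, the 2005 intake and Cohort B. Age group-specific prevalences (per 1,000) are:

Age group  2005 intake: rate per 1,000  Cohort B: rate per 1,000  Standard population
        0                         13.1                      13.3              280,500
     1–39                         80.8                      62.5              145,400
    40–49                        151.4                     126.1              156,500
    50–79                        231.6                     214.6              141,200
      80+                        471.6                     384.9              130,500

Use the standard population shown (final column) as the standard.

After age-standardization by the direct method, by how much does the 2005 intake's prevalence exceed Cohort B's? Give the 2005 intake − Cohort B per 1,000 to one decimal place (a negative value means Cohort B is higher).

23.7

Standard total = 854,100; weights = 0.3284, 0.1702, 0.1832, 0.1653, 0.1528.
The 2005 intake: 0.3284×13.1 + 0.1702×80.8 + 0.1832×151.4 + 0.1653×231.6 + 0.1528×471.6 = 156.1441 per 1,000.
Cohort B: 0.3284×13.3 + 0.1702×62.5 + 0.1832×126.1 + 0.1653×214.6 + 0.1528×384.9 = 132.4011 per 1,000.
Difference = 156.1441 − 132.4011 = 23.7430.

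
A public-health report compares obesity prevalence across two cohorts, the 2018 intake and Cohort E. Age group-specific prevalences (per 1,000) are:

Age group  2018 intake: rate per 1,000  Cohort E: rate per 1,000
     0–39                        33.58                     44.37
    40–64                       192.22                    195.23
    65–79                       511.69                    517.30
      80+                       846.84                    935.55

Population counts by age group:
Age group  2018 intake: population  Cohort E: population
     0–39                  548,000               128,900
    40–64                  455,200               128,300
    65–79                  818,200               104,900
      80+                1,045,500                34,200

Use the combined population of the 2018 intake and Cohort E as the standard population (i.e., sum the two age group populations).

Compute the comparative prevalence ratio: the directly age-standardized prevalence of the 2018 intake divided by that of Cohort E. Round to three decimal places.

Combined standard total = 3,263,200; weights = 0.2074, 0.1788, 0.2829, 0.3309.
The 2018 intake: 0.2074×33.58 + 0.1788×192.22 + 0.2829×511.69 + 0.3309×846.84 = 466.2800 per 1,000.
Cohort E: 0.2074×44.37 + 0.1788×195.23 + 0.2829×517.30 + 0.3309×935.55 = 499.9950 per 1,000.
Ratio = 466.2800 ÷ 499.9950 = 0.93257.

0.933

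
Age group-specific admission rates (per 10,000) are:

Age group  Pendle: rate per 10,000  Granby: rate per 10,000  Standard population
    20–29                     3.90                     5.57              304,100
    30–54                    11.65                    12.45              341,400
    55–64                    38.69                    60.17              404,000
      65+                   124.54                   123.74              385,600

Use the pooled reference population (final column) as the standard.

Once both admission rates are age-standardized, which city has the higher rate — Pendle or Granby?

Granby

Standard total = 1,435,100; weights = 0.2119, 0.2379, 0.2815, 0.2687.
Pendle: 0.2119×3.90 + 0.2379×11.65 + 0.2815×38.69 + 0.2687×124.54 = 47.9525 per 10,000.
Granby: 0.2119×5.57 + 0.2379×12.45 + 0.2815×60.17 + 0.2687×123.74 = 54.3287 per 10,000.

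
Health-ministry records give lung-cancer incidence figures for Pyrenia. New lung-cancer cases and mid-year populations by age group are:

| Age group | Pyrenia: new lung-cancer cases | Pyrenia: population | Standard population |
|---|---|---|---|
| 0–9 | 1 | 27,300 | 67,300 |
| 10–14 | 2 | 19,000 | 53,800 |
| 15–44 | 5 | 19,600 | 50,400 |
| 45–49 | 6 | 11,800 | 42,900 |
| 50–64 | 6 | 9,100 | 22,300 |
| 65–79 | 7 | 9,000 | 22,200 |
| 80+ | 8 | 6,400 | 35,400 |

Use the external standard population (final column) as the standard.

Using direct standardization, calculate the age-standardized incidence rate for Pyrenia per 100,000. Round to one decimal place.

40.4

Age-specific rates per 100,000 for Pyrenia: 3.66, 10.53, 25.51, 50.85, 65.93, 77.78, 125.00.
Standard total = 294,300; weights = 0.2287, 0.1828, 0.1713, 0.1458, 0.0758, 0.0754, 0.1203.
Standardized rate: 0.2287×3.66 + 0.1828×10.53 + 0.1713×25.51 + 0.1458×50.85 + 0.0758×65.93 + 0.0754×77.78 + 0.1203×125.00 = 40.4414 per 100,000.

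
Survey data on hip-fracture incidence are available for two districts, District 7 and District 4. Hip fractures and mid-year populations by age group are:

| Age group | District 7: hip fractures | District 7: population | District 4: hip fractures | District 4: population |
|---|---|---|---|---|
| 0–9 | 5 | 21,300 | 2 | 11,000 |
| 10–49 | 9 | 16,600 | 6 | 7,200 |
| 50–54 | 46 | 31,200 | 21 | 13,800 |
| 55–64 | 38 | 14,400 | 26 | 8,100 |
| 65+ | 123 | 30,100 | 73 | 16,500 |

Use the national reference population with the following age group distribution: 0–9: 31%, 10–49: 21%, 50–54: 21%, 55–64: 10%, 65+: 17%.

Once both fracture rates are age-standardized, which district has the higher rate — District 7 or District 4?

District 4

Age-specific rates per 100,000 for District 7: 23.47, 54.22, 147.44, 263.89, 408.64.
For District 4: 18.18, 83.33, 152.17, 320.99, 442.42.
Standard weights: 0.31, 0.21, 0.21, 0.10, 0.17.
District 7: 0.3100×23.47 + 0.2100×54.22 + 0.2100×147.44 + 0.1000×263.89 + 0.1700×408.64 = 145.4814 per 100,000.
District 4: 0.3100×18.18 + 0.2100×83.33 + 0.2100×152.17 + 0.1000×320.99 + 0.1700×442.42 = 162.4038 per 100,000.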